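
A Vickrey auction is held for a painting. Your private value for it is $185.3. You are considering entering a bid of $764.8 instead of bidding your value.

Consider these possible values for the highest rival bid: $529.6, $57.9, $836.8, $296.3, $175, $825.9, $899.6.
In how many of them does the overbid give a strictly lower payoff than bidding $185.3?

2

The deviation hurts exactly when the highest competing bid lies strictly between $185.3 and $764.8 — overbidding then wins at a price above your value.
$529.6: inside the interval → strictly worse (loss $344.3).
$57.9: below both → same outcome either way.
$836.8: above both → same outcome either way.
$296.3: inside the interval → strictly worse (loss $111).
$175: below both → same outcome either way.
$825.9: above both → same outcome either way.
$899.6: above both → same outcome either way.
Count: 2.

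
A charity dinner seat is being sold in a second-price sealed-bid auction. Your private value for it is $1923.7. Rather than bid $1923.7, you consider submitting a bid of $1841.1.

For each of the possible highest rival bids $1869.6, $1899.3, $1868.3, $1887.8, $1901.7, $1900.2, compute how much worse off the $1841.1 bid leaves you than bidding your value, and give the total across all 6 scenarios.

The deviation costs you only when the competing bid falls strictly between $1841.1 and $1923.7; elsewhere both bids give the same outcome.
$1869.6: truthful payoff $54.1, deviation payoff $0 → loss $54.1.
$1899.3: truthful payoff $24.4, deviation payoff $0 → loss $24.4.
$1868.3: truthful payoff $55.4, deviation payoff $0 → loss $55.4.
$1887.8: truthful payoff $35.9, deviation payoff $0 → loss $35.9.
$1901.7: truthful payoff $22, deviation payoff $0 → loss $22.
$1900.2: truthful payoff $23.5, deviation payoff $0 → loss $23.5.
Total loss = $54.1 + $24.4 + $55.4 + $35.9 + $22 + $23.5 = $215.3.

$215.3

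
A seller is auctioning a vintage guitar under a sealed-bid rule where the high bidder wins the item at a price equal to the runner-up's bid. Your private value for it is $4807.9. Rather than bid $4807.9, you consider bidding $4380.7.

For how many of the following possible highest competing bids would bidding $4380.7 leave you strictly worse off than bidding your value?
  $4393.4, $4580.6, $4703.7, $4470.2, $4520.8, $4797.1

The deviation hurts exactly when the highest competing bid lies strictly between $4380.7 and $4807.9 — underbidding then forfeits a profitable win.
$4393.4: inside the interval → strictly worse (loss $414.5).
$4580.6: inside the interval → strictly worse (loss $227.3).
$4703.7: inside the interval → strictly worse (loss $104.2).
$4470.2: inside the interval → strictly worse (loss $337.7).
$4520.8: inside the interval → strictly worse (loss $287.1).
$4797.1: inside the interval → strictly worse (loss $10.8).
Count: 6.

6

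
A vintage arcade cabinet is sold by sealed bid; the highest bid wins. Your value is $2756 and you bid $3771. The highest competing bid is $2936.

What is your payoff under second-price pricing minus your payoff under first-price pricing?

$835

You have the highest bid, so you win under either rule.
Second-price: pay $2936 → payoff −$180.
First-price: pay your own bid $3771 → payoff −$1015.
Difference = −$180 − (−$1015) = $835.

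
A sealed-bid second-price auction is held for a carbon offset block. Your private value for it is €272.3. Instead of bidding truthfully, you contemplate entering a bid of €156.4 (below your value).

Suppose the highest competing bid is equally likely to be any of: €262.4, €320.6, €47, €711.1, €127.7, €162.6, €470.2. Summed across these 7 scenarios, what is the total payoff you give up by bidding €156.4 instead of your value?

€119.6

The deviation costs you only when the competing bid falls strictly between €156.4 and €272.3; elsewhere both bids give the same outcome.
€262.4: truthful payoff €9.9, deviation payoff €0 → loss €9.9.
€320.6: outcomes coincide → loss €0.
€47: outcomes coincide → loss €0.
€711.1: outcomes coincide → loss €0.
€127.7: outcomes coincide → loss €0.
€162.6: truthful payoff €109.7, deviation payoff €0 → loss €109.7.
€470.2: outcomes coincide → loss €0.
Total loss = €9.9 + €109.7 = €119.6.
Because the price is fixed by the runner-up's bid, deviating from your value can only change a good outcome into a bad one — never the reverse.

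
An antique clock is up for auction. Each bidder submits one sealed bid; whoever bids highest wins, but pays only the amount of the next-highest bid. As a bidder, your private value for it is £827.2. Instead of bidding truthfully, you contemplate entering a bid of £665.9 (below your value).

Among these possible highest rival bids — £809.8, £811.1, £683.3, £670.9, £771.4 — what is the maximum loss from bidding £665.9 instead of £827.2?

£156.3

£809.8: truthful gives £17.4, deviation gives £0 → loss £17.4.
£811.1: truthful gives £16.1, deviation gives £0 → loss £16.1.
£683.3: truthful gives £143.9, deviation gives £0 → loss £143.9.
£670.9: truthful gives £156.3, deviation gives £0 → loss £156.3.
£771.4: truthful gives £55.8, deviation gives £0 → loss £55.8.
Maximum loss: £156.3.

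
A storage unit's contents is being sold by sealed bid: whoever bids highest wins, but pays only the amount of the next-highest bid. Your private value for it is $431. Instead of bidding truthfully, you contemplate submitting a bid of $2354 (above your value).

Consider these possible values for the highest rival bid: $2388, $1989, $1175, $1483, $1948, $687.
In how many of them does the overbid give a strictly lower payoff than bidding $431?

The deviation hurts exactly when the highest competing bid lies strictly between $431 and $2354 — overbidding then wins at a price above your value.
$2388: above both → same outcome either way.
$1989: inside the interval → strictly worse (loss $1558).
$1175: inside the interval → strictly worse (loss $744).
$1483: inside the interval → strictly worse (loss $1052).
$1948: inside the interval → strictly worse (loss $1517).
$687: inside the interval → strictly worse (loss $256).
Count: 5.

5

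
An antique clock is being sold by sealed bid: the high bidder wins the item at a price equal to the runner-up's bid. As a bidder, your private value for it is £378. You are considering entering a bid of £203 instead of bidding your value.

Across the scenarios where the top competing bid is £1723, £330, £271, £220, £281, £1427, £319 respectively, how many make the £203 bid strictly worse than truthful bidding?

5

The deviation hurts exactly when the highest competing bid lies strictly between £203 and £378 — underbidding then forfeits a profitable win.
£1723: above both → same outcome either way.
£330: inside the interval → strictly worse (loss £48).
£271: inside the interval → strictly worse (loss £107).
£220: inside the interval → strictly worse (loss £158).
£281: inside the interval → strictly worse (loss £97).
£1427: above both → same outcome either way.
£319: inside the interval → strictly worse (loss £59).
Count: 5.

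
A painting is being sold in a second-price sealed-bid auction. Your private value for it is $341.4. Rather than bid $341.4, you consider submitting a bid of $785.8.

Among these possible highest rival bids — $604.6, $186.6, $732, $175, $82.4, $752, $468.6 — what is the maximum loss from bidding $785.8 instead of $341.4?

$410.6

$604.6: truthful gives $0, deviation gives −$263.2 → loss $263.2.
$186.6: same outcome either way → loss $0.
$732: truthful gives $0, deviation gives −$390.6 → loss $390.6.
$175: same outcome either way → loss $0.
$82.4: same outcome either way → loss $0.
$752: truthful gives $0, deviation gives −$410.6 → loss $410.6.
$468.6: truthful gives $0, deviation gives −$127.2 → loss $127.2.
Maximum loss: $410.6.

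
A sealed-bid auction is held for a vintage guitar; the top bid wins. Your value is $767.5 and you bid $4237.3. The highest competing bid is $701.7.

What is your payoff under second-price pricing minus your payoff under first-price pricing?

$3535.6

You have the highest bid, so you win under either rule.
Second-price: pay $701.7 → payoff $65.8.
First-price: pay your own bid $4237.3 → payoff −$3469.8.
Difference = $65.8 − (−$3469.8) = $3535.6.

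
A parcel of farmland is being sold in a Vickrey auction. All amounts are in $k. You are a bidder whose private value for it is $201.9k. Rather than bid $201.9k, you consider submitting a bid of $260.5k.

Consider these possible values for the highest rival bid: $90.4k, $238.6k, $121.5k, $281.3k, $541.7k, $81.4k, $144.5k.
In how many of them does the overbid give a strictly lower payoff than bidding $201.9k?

The deviation hurts exactly when the highest competing bid lies strictly between $201.9k and $260.5k — overbidding then wins at a price above your value.
$90.4k: below both → same outcome either way.
$238.6k: inside the interval → strictly worse (loss $36.7k).
$121.5k: below both → same outcome either way.
$281.3k: above both → same outcome either way.
$541.7k: above both → same outcome either way.
$81.4k: below both → same outcome either way.
$144.5k: below both → same outcome either way.
Count: 1.

1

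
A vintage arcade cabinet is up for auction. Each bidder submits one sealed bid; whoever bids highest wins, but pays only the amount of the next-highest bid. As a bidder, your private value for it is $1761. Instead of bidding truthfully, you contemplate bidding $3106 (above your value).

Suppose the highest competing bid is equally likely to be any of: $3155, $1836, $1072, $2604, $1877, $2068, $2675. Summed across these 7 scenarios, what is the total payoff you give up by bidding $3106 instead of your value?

The deviation costs you only when the competing bid falls strictly between $1761 and $3106; elsewhere both bids give the same outcome.
$3155: outcomes coincide → loss $0.
$1836: truthful payoff $0, deviation payoff −$75 → loss $75.
$1072: outcomes coincide → loss $0.
$2604: truthful payoff $0, deviation payoff −$843 → loss $843.
$1877: truthful payoff $0, deviation payoff −$116 → loss $116.
$2068: truthful payoff $0, deviation payoff −$307 → loss $307.
$2675: truthful payoff $0, deviation payoff −$914 → loss $914.
Total loss = $75 + $843 + $116 + $307 + $914 = $2255.

$2255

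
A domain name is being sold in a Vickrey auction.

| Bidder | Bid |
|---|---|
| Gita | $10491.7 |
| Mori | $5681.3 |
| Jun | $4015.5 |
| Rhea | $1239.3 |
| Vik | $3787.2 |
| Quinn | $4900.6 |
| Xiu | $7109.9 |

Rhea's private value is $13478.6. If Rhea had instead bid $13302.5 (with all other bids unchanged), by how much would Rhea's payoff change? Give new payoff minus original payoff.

The highest bid among the other bidders is $10491.7; Rhea's bid doesn't change that.
Original bid $1239.3: Rhea is not highest (top rival bid is $10491.7); payoff $0.
Alternative bid $13302.5: Rhea is highest, pays the top rival bid $10491.7; payoff $13478.6 − $10491.7 = $2986.9.
Change in payoff = $2986.9 − ($0) = $2986.9.

$2986.9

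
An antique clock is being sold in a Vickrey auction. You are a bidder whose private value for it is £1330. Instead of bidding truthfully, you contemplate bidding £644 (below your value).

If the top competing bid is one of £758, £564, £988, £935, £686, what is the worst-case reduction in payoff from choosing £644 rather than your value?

£644

£758: truthful gives £572, deviation gives £0 → loss £572.
£564: same outcome either way → loss £0.
£988: truthful gives £342, deviation gives £0 → loss £342.
£935: truthful gives £395, deviation gives £0 → loss £395.
£686: truthful gives £644, deviation gives £0 → loss £644.
Maximum loss: £644.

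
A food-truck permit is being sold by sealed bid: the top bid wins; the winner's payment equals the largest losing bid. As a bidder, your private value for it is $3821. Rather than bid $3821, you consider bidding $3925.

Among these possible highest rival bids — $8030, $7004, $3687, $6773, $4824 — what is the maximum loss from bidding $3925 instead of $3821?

$0

$8030: same outcome either way → loss $0.
$7004: same outcome either way → loss $0.
$3687: same outcome either way → loss $0.
$6773: same outcome either way → loss $0.
$4824: same outcome either way → loss $0.
Maximum loss: $0.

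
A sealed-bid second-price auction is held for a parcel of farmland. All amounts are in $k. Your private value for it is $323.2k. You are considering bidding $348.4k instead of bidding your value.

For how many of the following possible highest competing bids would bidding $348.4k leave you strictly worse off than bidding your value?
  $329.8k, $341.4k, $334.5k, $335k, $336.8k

The deviation hurts exactly when the highest competing bid lies strictly between $323.2k and $348.4k — overbidding then wins at a price above your value.
$329.8k: inside the interval → strictly worse (loss $6.6k).
$341.4k: inside the interval → strictly worse (loss $18.2k).
$334.5k: inside the interval → strictly worse (loss $11.3k).
$335k: inside the interval → strictly worse (loss $11.8k).
$336.8k: inside the interval → strictly worse (loss $13.6k).
Count: 5.

5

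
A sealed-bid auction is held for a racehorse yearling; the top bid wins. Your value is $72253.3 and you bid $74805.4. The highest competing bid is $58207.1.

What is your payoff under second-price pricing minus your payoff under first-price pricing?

$16598.3

You have the highest bid, so you win under either rule.
Second-price: pay $58207.1 → payoff $14046.2.
First-price: pay your own bid $74805.4 → payoff −$2552.1.
Difference = $14046.2 − (−$2552.1) = $16598.3.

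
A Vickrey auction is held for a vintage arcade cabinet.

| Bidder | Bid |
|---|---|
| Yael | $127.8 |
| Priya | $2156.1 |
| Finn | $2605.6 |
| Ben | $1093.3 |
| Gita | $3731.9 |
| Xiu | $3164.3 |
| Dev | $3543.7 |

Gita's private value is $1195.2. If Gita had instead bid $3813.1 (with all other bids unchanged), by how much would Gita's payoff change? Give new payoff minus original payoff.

$0

The highest bid among the other bidders is $3543.7; Gita's bid doesn't change that.
Original bid $3731.9: Gita is highest, pays the top rival bid $3543.7; payoff $1195.2 − $3543.7 = −$2348.5.
Alternative bid $3813.1: Gita is highest, pays the top rival bid $3543.7; payoff $1195.2 − $3543.7 = −$2348.5.
Change in payoff = −$2348.5 − (−$2348.5) = $0.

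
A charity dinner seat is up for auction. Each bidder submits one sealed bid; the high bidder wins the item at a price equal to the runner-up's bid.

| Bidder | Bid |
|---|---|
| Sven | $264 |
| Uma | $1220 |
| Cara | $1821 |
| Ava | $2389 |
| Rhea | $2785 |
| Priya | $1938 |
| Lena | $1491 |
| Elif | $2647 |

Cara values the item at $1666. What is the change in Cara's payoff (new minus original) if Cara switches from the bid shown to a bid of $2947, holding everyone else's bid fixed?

−$1119

The highest bid among the other bidders is $2785; Cara's bid doesn't change that.
Original bid $1821: Cara is not highest (top rival bid is $2785); payoff $0.
Alternative bid $2947: Cara is highest, pays the top rival bid $2785; payoff $1666 − $2785 = −$1119.
Change in payoff = −$1119 − ($0) = −$1119.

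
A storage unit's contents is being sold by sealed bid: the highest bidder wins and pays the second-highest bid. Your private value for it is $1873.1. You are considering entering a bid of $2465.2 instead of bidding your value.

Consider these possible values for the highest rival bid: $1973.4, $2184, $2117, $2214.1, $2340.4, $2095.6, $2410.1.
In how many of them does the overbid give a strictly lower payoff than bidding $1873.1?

7

The deviation hurts exactly when the highest competing bid lies strictly between $1873.1 and $2465.2 — overbidding then wins at a price above your value.
$1973.4: inside the interval → strictly worse (loss $100.3).
$2184: inside the interval → strictly worse (loss $310.9).
$2117: inside the interval → strictly worse (loss $243.9).
$2214.1: inside the interval → strictly worse (loss $341).
$2340.4: inside the interval → strictly worse (loss $467.3).
$2095.6: inside the interval → strictly worse (loss $222.5).
$2410.1: inside the interval → strictly worse (loss $537).
Count: 7.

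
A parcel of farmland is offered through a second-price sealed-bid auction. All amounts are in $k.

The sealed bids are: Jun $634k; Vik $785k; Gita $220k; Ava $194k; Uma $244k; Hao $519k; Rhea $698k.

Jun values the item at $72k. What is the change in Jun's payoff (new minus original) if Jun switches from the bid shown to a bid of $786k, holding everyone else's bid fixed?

The highest bid among the other bidders is $785k; Jun's bid doesn't change that.
Original bid $634k: Jun is not highest (top rival bid is $785k); payoff $0k.
Alternative bid $786k: Jun is highest, pays the top rival bid $785k; payoff $72k − $785k = −$713k.
Change in payoff = −$713k − ($0k) = −$713k.

−$713k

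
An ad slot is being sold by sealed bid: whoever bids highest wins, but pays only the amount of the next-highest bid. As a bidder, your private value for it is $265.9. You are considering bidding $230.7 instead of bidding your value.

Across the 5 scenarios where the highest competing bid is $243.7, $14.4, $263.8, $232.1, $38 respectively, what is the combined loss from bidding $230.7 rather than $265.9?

$58.1

The deviation costs you only when the competing bid falls strictly between $230.7 and $265.9; elsewhere both bids give the same outcome.
$243.7: truthful payoff $22.2, deviation payoff $0 → loss $22.2.
$14.4: outcomes coincide → loss $0.
$263.8: truthful payoff $2.1, deviation payoff $0 → loss $2.1.
$232.1: truthful payoff $33.8, deviation payoff $0 → loss $33.8.
$38: outcomes coincide → loss $0.
Total loss = $22.2 + $2.1 + $33.8 = $58.1.
Because the price is fixed by the runner-up's bid, deviating from your value can only change a good outcome into a bad one — never the reverse.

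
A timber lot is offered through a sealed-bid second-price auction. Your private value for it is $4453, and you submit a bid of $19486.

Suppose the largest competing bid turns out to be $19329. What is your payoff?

Your bid $19486 exceeds the highest competing bid $19329, so you win.
In a second-price auction the winner pays the second-highest bid, $19329.
Payoff = value − price = $4453 − $19329 = −$14876.

−$14876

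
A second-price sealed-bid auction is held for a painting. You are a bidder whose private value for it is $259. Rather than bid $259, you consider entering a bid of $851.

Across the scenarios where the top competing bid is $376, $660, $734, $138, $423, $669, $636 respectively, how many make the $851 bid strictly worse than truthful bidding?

The deviation hurts exactly when the highest competing bid lies strictly between $259 and $851 — overbidding then wins at a price above your value.
$376: inside the interval → strictly worse (loss $117).
$660: inside the interval → strictly worse (loss $401).
$734: inside the interval → strictly worse (loss $475).
$138: below both → same outcome either way.
$423: inside the interval → strictly worse (loss $164).
$669: inside the interval → strictly worse (loss $410).
$636: inside the interval → strictly worse (loss $377).
Count: 6.

6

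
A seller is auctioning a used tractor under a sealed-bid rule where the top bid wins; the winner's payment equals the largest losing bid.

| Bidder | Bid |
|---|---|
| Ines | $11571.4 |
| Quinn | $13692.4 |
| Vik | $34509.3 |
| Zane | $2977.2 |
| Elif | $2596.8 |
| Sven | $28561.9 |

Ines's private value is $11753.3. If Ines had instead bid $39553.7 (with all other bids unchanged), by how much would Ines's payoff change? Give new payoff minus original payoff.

−$22756

The highest bid among the other bidders is $34509.3; Ines's bid doesn't change that.
Original bid $11571.4: Ines is not highest (top rival bid is $34509.3); payoff $0.
Alternative bid $39553.7: Ines is highest, pays the top rival bid $34509.3; payoff $11753.3 − $34509.3 = −$22756.
Change in payoff = −$22756 − ($0) = −$22756.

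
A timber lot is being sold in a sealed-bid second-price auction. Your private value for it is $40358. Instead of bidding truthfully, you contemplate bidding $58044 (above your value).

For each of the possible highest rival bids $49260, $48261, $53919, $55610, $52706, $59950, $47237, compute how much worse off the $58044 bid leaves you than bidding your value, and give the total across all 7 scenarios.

$64845

The deviation costs you only when the competing bid falls strictly between $40358 and $58044; elsewhere both bids give the same outcome.
$49260: truthful payoff $0, deviation payoff −$8902 → loss $8902.
$48261: truthful payoff $0, deviation payoff −$7903 → loss $7903.
$53919: truthful payoff $0, deviation payoff −$13561 → loss $13561.
$55610: truthful payoff $0, deviation payoff −$15252 → loss $15252.
$52706: truthful payoff $0, deviation payoff −$12348 → loss $12348.
$59950: outcomes coincide → loss $0.
$47237: truthful payoff $0, deviation payoff −$6879 → loss $6879.
Total loss = $8902 + $7903 + $13561 + $15252 + $12348 + $6879 = $64845.
In a second-price auction your bid sets only whether you win, not what you pay, so bidding your true value is weakly dominant.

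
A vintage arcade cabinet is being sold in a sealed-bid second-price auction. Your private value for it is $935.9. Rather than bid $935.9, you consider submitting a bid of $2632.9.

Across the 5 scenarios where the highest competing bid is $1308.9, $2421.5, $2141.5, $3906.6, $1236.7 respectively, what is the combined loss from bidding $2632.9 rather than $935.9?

$3365

The deviation costs you only when the competing bid falls strictly between $935.9 and $2632.9; elsewhere both bids give the same outcome.
$1308.9: truthful payoff $0, deviation payoff −$373 → loss $373.
$2421.5: truthful payoff $0, deviation payoff −$1485.6 → loss $1485.6.
$2141.5: truthful payoff $0, deviation payoff −$1205.6 → loss $1205.6.
$3906.6: outcomes coincide → loss $0.
$1236.7: truthful payoff $0, deviation payoff −$300.8 → loss $300.8.
Total loss = $373 + $1485.6 + $1205.6 + $300.8 = $3365.
Because the price is fixed by the runner-up's bid, deviating from your value can only change a good outcome into a bad one — never the reverse.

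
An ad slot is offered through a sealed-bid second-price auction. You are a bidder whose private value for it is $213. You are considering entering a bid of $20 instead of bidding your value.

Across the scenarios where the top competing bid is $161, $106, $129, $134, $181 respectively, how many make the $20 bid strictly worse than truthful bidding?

5

The deviation hurts exactly when the highest competing bid lies strictly between $20 and $213 — underbidding then forfeits a profitable win.
$161: inside the interval → strictly worse (loss $52).
$106: inside the interval → strictly worse (loss $107).
$129: inside the interval → strictly worse (loss $84).
$134: inside the interval → strictly worse (loss $79).
$181: inside the interval → strictly worse (loss $32).
Count: 5.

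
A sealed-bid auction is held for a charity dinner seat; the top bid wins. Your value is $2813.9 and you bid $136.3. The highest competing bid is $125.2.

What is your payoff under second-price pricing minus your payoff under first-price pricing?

$11.1

You have the highest bid, so you win under either rule.
Second-price: pay $125.2 → payoff $2688.7.
First-price: pay your own bid $136.3 → payoff $2677.6.
Difference = $2688.7 − ($2677.6) = $11.1.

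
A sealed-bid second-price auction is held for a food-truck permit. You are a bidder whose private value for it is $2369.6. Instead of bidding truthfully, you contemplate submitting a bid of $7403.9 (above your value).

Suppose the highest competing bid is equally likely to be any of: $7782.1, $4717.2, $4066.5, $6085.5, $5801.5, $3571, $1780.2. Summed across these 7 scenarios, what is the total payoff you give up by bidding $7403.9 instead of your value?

The deviation costs you only when the competing bid falls strictly between $2369.6 and $7403.9; elsewhere both bids give the same outcome.
$7782.1: outcomes coincide → loss $0.
$4717.2: truthful payoff $0, deviation payoff −$2347.6 → loss $2347.6.
$4066.5: truthful payoff $0, deviation payoff −$1696.9 → loss $1696.9.
$6085.5: truthful payoff $0, deviation payoff −$3715.9 → loss $3715.9.
$5801.5: truthful payoff $0, deviation payoff −$3431.9 → loss $3431.9.
$3571: truthful payoff $0, deviation payoff −$1201.4 → loss $1201.4.
$1780.2: outcomes coincide → loss $0.
Total loss = $2347.6 + $1696.9 + $3715.9 + $3431.9 + $1201.4 = $12393.7.
Truthful bidding weakly dominates here: raising your bid can only win items priced above your value, and lowering it can only forfeit items priced below.

$12393.7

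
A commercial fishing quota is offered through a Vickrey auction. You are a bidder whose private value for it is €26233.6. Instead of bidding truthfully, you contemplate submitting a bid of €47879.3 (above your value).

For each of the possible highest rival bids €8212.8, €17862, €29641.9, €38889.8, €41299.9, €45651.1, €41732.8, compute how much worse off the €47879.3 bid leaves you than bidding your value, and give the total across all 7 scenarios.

€66047.5

The deviation costs you only when the competing bid falls strictly between €26233.6 and €47879.3; elsewhere both bids give the same outcome.
€8212.8: outcomes coincide → loss €0.
€17862: outcomes coincide → loss €0.
€29641.9: truthful payoff €0, deviation payoff −€3408.3 → loss €3408.3.
€38889.8: truthful payoff €0, deviation payoff −€12656.2 → loss €12656.2.
€41299.9: truthful payoff €0, deviation payoff −€15066.3 → loss €15066.3.
€45651.1: truthful payoff €0, deviation payoff −€19417.5 → loss €19417.5.
€41732.8: truthful payoff €0, deviation payoff −€15499.2 → loss €15499.2.
Total loss = €3408.3 + €12656.2 + €15066.3 + €19417.5 + €15499.2 = €66047.5.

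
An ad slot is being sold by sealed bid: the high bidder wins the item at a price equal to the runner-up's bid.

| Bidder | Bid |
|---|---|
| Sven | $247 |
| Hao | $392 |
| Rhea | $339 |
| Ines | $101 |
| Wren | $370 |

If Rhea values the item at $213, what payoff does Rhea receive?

$0

Highest bid: Hao at $392, so Hao wins.
Second-highest bid: Wren at $370 — that is the price the winner pays.
Rhea did not win, so Rhea pays nothing and receives nothing: payoff $0.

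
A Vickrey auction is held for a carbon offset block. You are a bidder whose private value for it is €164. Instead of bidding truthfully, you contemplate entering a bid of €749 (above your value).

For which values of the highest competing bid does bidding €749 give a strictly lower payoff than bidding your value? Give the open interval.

(€164, €749)

If the competing bid is below €164, both bids win at the same price — no difference.
If it is above €749, both bids lose — no difference.
If it lies strictly between €164 and €749, bidding your value loses (payoff 0) while bidding €749 wins at a price above your value (payoff negative).
So the deviation strictly hurts on the open interval (€164, €749).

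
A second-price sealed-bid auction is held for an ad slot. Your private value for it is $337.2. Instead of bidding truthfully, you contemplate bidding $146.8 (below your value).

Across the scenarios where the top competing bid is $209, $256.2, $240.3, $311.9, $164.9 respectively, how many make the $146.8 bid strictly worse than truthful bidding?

5

The deviation hurts exactly when the highest competing bid lies strictly between $146.8 and $337.2 — underbidding then forfeits a profitable win.
$209: inside the interval → strictly worse (loss $128.2).
$256.2: inside the interval → strictly worse (loss $81).
$240.3: inside the interval → strictly worse (loss $96.9).
$311.9: inside the interval → strictly worse (loss $25.3).
$164.9: inside the interval → strictly worse (loss $172.3).
Count: 5.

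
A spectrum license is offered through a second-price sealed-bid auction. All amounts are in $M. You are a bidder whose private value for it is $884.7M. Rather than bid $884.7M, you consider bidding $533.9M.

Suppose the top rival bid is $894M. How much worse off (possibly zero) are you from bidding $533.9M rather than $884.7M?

$0M

Bidding your value $884.7M: you lose (since $884.7M < $894M). Payoff $0M.
Bidding $533.9M: you lose. Payoff $0M.
Difference = $0M − $0M = $0M; both bids lead to the same outcome because the competing bid is above both your value and your alternative bid.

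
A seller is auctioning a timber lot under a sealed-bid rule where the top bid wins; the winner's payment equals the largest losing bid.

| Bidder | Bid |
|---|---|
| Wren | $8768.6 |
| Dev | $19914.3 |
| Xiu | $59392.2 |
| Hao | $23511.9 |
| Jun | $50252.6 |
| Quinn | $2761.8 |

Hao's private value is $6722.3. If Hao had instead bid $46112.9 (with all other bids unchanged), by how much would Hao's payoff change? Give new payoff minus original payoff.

The highest bid among the other bidders is $59392.2; Hao's bid doesn't change that.
Original bid $23511.9: Hao is not highest (top rival bid is $59392.2); payoff $0.
Alternative bid $46112.9: Hao is not highest (top rival bid is $59392.2); payoff $0.
Change in payoff = $0 − ($0) = $0.

$0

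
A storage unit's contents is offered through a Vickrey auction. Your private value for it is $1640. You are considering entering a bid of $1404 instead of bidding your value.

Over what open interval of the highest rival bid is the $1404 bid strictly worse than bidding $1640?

If the competing bid is below $1404, both bids win at the same price — no difference.
If it is above $1640, both bids lose — no difference.
If it lies strictly between $1404 and $1640, bidding your value wins at a price below your value (positive payoff) while bidding $1404 loses (payoff 0).
So the deviation strictly hurts on the open interval ($1404, $1640).

($1404, $1640)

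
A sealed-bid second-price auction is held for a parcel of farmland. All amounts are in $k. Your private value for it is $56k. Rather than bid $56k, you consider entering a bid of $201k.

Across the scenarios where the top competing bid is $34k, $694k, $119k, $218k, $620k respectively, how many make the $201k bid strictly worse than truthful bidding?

1

The deviation hurts exactly when the highest competing bid lies strictly between $56k and $201k — overbidding then wins at a price above your value.
$34k: below both → same outcome either way.
$694k: above both → same outcome either way.
$119k: inside the interval → strictly worse (loss $63k).
$218k: above both → same outcome either way.
$620k: above both → same outcome either way.
Count: 1.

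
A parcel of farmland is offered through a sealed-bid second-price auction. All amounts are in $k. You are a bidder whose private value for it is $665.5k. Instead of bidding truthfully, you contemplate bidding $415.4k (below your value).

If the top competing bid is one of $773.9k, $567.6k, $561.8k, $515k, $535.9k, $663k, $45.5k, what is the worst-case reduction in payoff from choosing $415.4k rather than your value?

$773.9k: same outcome either way → loss $0k.
$567.6k: truthful gives $97.9k, deviation gives $0k → loss $97.9k.
$561.8k: truthful gives $103.7k, deviation gives $0k → loss $103.7k.
$515k: truthful gives $150.5k, deviation gives $0k → loss $150.5k.
$535.9k: truthful gives $129.6k, deviation gives $0k → loss $129.6k.
$663k: truthful gives $2.5k, deviation gives $0k → loss $2.5k.
$45.5k: same outcome either way → loss $0k.
Maximum loss: $150.5k.

$150.5k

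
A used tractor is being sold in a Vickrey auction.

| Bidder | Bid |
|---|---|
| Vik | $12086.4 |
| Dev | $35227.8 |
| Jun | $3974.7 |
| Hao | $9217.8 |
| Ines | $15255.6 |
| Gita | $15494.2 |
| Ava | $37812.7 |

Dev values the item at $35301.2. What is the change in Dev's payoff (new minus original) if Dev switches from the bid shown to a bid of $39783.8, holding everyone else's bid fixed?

−$2511.5

The highest bid among the other bidders is $37812.7; Dev's bid doesn't change that.
Original bid $35227.8: Dev is not highest (top rival bid is $37812.7); payoff $0.
Alternative bid $39783.8: Dev is highest, pays the top rival bid $37812.7; payoff $35301.2 − $37812.7 = −$2511.5.
Change in payoff = −$2511.5 − ($0) = −$2511.5.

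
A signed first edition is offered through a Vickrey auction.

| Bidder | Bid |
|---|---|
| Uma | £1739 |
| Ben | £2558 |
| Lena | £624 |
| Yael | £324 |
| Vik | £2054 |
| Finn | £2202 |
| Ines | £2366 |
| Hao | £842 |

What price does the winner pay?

£2366

Highest bid: Ben at £2558, so Ben wins.
Second-highest bid: Ines at £2366 — that is the price the winner pays.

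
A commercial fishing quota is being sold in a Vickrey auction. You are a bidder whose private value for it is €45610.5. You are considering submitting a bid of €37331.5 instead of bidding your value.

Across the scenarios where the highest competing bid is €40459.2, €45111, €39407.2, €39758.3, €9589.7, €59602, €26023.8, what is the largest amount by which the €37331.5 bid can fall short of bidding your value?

€6203.3

€40459.2: truthful gives €5151.3, deviation gives €0 → loss €5151.3.
€45111: truthful gives €499.5, deviation gives €0 → loss €499.5.
€39407.2: truthful gives €6203.3, deviation gives €0 → loss €6203.3.
€39758.3: truthful gives €5852.2, deviation gives €0 → loss €5852.2.
€9589.7: same outcome either way → loss €0.
€59602: same outcome either way → loss €0.
€26023.8: same outcome either way → loss €0.
Maximum loss: €6203.3.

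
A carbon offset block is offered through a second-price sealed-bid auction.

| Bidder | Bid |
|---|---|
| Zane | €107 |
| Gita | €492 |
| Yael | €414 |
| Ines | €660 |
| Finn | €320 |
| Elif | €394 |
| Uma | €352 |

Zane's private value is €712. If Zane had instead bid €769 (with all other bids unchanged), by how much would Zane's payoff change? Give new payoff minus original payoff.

The highest bid among the other bidders is €660; Zane's bid doesn't change that.
Original bid €107: Zane is not highest (top rival bid is €660); payoff €0.
Alternative bid €769: Zane is highest, pays the top rival bid €660; payoff €712 − €660 = €52.
Change in payoff = €52 − (€0) = €52.

€52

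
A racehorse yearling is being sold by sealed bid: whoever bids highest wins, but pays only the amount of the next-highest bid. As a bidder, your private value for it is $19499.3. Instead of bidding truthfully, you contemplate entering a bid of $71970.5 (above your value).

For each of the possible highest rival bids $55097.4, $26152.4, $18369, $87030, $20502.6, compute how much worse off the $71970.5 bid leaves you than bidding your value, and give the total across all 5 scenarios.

$43254.5

The deviation costs you only when the competing bid falls strictly between $19499.3 and $71970.5; elsewhere both bids give the same outcome.
$55097.4: truthful payoff $0, deviation payoff −$35598.1 → loss $35598.1.
$26152.4: truthful payoff $0, deviation payoff −$6653.1 → loss $6653.1.
$18369: outcomes coincide → loss $0.
$87030: outcomes coincide → loss $0.
$20502.6: truthful payoff $0, deviation payoff −$1003.3 → loss $1003.3.
Total loss = $35598.1 + $6653.1 + $1003.3 = $43254.5.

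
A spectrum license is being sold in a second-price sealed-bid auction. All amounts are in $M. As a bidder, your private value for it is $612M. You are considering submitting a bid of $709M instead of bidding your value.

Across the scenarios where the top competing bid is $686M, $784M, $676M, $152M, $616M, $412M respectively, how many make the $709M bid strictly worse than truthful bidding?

The deviation hurts exactly when the highest competing bid lies strictly between $612M and $709M — overbidding then wins at a price above your value.
$686M: inside the interval → strictly worse (loss $74M).
$784M: above both → same outcome either way.
$676M: inside the interval → strictly worse (loss $64M).
$152M: below both → same outcome either way.
$616M: inside the interval → strictly worse (loss $4M).
$412M: below both → same outcome either way.
Count: 3.

3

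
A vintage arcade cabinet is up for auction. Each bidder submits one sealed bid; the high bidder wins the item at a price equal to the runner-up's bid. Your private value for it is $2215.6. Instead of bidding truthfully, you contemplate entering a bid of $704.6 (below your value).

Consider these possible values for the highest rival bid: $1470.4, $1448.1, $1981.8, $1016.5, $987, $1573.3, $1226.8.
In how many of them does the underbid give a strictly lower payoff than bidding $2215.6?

7

The deviation hurts exactly when the highest competing bid lies strictly between $704.6 and $2215.6 — underbidding then forfeits a profitable win.
$1470.4: inside the interval → strictly worse (loss $745.2).
$1448.1: inside the interval → strictly worse (loss $767.5).
$1981.8: inside the interval → strictly worse (loss $233.8).
$1016.5: inside the interval → strictly worse (loss $1199.1).
$987: inside the interval → strictly worse (loss $1228.6).
$1573.3: inside the interval → strictly worse (loss $642.3).
$1226.8: inside the interval → strictly worse (loss $988.8).
Count: 7.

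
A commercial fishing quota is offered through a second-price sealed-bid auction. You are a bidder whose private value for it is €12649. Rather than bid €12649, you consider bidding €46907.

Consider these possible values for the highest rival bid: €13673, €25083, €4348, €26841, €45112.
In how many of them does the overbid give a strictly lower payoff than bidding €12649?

4

The deviation hurts exactly when the highest competing bid lies strictly between €12649 and €46907 — overbidding then wins at a price above your value.
€13673: inside the interval → strictly worse (loss €1024).
€25083: inside the interval → strictly worse (loss €12434).
€4348: below both → same outcome either way.
€26841: inside the interval → strictly worse (loss €14192).
€45112: inside the interval → strictly worse (loss €32463).
Count: 4.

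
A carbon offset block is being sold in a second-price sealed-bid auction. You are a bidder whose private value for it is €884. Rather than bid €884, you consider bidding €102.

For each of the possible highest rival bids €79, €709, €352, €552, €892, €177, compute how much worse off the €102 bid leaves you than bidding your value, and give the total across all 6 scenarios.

The deviation costs you only when the competing bid falls strictly between €102 and €884; elsewhere both bids give the same outcome.
€79: outcomes coincide → loss €0.
€709: truthful payoff €175, deviation payoff €0 → loss €175.
€352: truthful payoff €532, deviation payoff €0 → loss €532.
€552: truthful payoff €332, deviation payoff €0 → loss €332.
€892: outcomes coincide → loss €0.
€177: truthful payoff €707, deviation payoff €0 → loss €707.
Total loss = €175 + €532 + €332 + €707 = €1746.

€1746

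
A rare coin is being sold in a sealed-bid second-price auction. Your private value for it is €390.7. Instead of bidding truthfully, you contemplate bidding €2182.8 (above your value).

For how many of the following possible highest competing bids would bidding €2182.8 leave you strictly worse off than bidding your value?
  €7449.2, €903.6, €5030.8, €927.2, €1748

The deviation hurts exactly when the highest competing bid lies strictly between €390.7 and €2182.8 — overbidding then wins at a price above your value.
€7449.2: above both → same outcome either way.
€903.6: inside the interval → strictly worse (loss €512.9).
€5030.8: above both → same outcome either way.
€927.2: inside the interval → strictly worse (loss €536.5).
€1748: inside the interval → strictly worse (loss €1357.3).
Count: 3.

3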